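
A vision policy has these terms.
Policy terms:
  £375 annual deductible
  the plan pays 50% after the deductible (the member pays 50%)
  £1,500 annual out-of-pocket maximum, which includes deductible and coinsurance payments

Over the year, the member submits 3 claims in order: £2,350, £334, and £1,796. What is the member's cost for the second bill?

£137.50

Claim 1 — £2,350: deductible takes £375, £1,975 remains; member's 50% is £987.50. Cost to member: £1,362.50. OOP to date £1,362.50.
Claim 2 — £334: deductible already satisfied, so member's share is 50% × £334 = £167. OOP would hit £1,529.50 > £1,500, so the cap limits the member to £1,500 − £1,362.50 = £137.50.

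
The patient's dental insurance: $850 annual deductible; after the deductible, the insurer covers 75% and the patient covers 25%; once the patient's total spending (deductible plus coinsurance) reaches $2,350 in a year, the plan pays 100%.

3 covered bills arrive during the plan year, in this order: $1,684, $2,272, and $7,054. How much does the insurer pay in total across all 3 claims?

Bill 1, $1,684: $850 to deductible, leaving $834; patient's 25% is $208.50. Patient pays $1,058.50; OOP now $1,058.50. Plan pays $1,684 − $1,058.50 = $625.50.
Bill 2, $2,272: 25% coinsurance on $2,272 = $568. Cost to patient: $568. OOP to date $1,626.50. Plan pays $2,272 − $568 = $1,704.
Bill 3, $7,054: deductible already satisfied, so patient's share is 25% × $7,054 = $1,763.50. OOP would hit $3,390 > $2,350, so the cap limits the patient to $2,350 − $1,626.50 = $723.50. Plan pays $7,054 − $723.50 = $6,330.50.
Insurer total: $625.50 + $1,704 + $6,330.50 = $8,660.

$8,660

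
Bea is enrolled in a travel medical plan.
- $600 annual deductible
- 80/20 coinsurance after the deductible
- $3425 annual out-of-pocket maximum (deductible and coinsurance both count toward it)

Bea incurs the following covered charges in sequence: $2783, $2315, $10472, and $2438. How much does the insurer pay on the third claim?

#1 ($2783): $600 to deductible, leaving $2183; coinsurance $2183 × 20% = $436.60. Cost to traveler: $1036.60. OOP to date $1036.60. Plan pays $2783 − $1036.60 = $1746.40.
#2 ($2315): deductible met; 20% of $2315 = $463. Traveler owes $463 (running OOP $1499.60). Plan pays $2315 − $463 = $1852.
#3 ($10472): 20% coinsurance on $10472 = $2094.40. OOP would hit $3594 > $3425, so the cap limits the traveler to $3425 − $1499.60 = $1925.40. Insurer: $10472 − $1925.40 = $8546.60.

$8546.60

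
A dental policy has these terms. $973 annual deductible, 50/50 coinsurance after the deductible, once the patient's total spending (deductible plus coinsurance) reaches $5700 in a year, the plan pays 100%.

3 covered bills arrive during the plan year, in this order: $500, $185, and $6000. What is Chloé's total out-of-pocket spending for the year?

$3829

Claim 1 — $500: all of it applies to the deductible. Patient pays $500; OOP now $500.
Claim 2 — $185: fully absorbed by the deductible. Cost to patient: $185. OOP to date $685.
Claim 3 — $6000: $288 finishes the deductible; $5712 goes to coinsurance; coinsurance $5712 × 50% = $2856. Patient owes $3144 (running OOP $3829).
Summing the patient's payments: $500 + $185 + $3144 = $3829.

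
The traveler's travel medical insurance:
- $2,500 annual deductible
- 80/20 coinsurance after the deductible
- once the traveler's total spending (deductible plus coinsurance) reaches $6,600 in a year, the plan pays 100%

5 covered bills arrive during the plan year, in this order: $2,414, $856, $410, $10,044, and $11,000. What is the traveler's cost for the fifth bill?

$1,855.20

Claim 1 — $2,414: all of it applies to the deductible. Traveler owes $2,414 (running OOP $2,414).
Claim 2 — $856: deductible takes $86, $770 remains; coinsurance $770 × 20% = $154. Traveler owes $240 (running OOP $2,654).
Claim 3 — $410: deductible met; 20% of $410 = $82. Cost to traveler: $82. OOP to date $2,736.
Claim 4 — $10,044: deductible already satisfied, so traveler's share is 20% × $10,044 = $2,008.80. Traveler pays $2,008.80; OOP now $4,744.80.
Claim 5 — $11,000: deductible already satisfied, so traveler's share is 20% × $11,000 = $2,200. Adding that to $4,744.80 gives $6,944.80, past the $6,600 cap; traveler pays only $6,600 − $4,744.80 = $1,855.20.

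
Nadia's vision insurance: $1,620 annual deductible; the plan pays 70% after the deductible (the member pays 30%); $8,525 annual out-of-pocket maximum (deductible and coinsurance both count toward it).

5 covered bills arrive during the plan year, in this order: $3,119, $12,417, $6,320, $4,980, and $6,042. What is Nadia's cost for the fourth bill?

$834.20

Bill 1, $3,119: deductible takes $1,620, $1,499 remains; member's 30% is $449.70. Member pays $2,069.70; OOP now $2,069.70.
Bill 2, $12,417: deductible already satisfied, so member's share is 30% × $12,417 = $3,725.10. Cost to member: $3,725.10. OOP to date $5,794.80.
Bill 3, $6,320: deductible met; 30% of $6,320 = $1,896. Member pays $1,896; OOP now $7,690.80.
Bill 4, $4,980: 30% coinsurance on $4,980 = $1,494. OOP would hit $9,184.80 > $8,525, so the cap limits the member to $8,525 − $7,690.80 = $834.20.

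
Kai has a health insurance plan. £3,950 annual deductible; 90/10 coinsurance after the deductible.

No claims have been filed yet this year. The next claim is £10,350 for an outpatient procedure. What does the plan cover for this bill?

£5,760

Deductible not yet touched, so the first £3,950 of the bill goes to the deductible.
After the £3,950 deductible portion, £10,350 − £3,950 = £6,400 is subject to coinsurance.
Coinsurance: £6,400 × 10% = £640.
Patient responsibility: £3,950 + £640 = £4,590.
Insurer pays the balance: £10,350 − £4,590 = £5,760.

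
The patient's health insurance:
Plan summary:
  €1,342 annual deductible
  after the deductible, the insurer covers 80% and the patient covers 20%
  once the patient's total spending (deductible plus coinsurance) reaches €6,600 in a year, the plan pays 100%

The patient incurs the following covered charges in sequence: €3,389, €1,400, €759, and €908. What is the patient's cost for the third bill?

Bill 1, €3,389: deductible takes €1,342, €2,047 remains; 20% of €2,047 = €409.40. Patient pays €1,751.40; OOP now €1,751.40.
Bill 2, €1,400: 20% coinsurance on €1,400 = €280. Cost to patient: €280. OOP to date €2,031.40.
Bill 3, €759: deductible already satisfied, so patient's share is 20% × €759 = €151.80. Cost to patient: €151.80. OOP to date €2,183.20.

€151.80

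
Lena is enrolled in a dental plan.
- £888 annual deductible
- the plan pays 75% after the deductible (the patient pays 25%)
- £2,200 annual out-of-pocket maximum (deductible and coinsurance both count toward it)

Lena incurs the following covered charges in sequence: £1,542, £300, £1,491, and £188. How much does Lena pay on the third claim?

Bill 1, £1,542: £888 finishes the deductible; £654 goes to coinsurance; coinsurance £654 × 25% = £163.50. Cost to patient: £1,051.50. OOP to date £1,051.50.
Bill 2, £300: 25% coinsurance on £300 = £75. Cost to patient: £75. OOP to date £1,126.50.
Bill 3, £1,491: deductible met; 25% of £1,491 = £372.75. Cost to patient: £372.75. OOP to date £1,499.25.

£372.75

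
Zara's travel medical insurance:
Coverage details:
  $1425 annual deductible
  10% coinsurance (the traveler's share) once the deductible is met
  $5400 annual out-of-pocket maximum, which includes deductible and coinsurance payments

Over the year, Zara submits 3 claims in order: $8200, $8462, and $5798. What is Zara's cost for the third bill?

#1 ($8200): $1425 finishes the deductible; $6775 goes to coinsurance; coinsurance $6775 × 10% = $677.50. Traveler pays $2102.50; OOP now $2102.50.
#2 ($8462): deductible met; 10% of $8462 = $846.20. Cost to traveler: $846.20. OOP to date $2948.70.
#3 ($5798): deductible already satisfied, so traveler's share is 10% × $5798 = $579.80. Traveler pays $579.80; OOP now $3528.50.

$579.80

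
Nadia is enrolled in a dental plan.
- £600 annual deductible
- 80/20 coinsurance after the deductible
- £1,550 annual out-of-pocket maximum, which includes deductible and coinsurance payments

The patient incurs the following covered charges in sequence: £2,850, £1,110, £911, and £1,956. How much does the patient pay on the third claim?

Claim 1 — £2,850: £600 to deductible, leaving £2,250; 20% of £2,250 = £450. Cost to patient: £1,050. OOP to date £1,050.
Claim 2 — £1,110: 20% coinsurance on £1,110 = £222. Patient pays £222; OOP now £1,272.
Claim 3 — £911: deductible already satisfied, so patient's share is 20% × £911 = £182.20. Cost to patient: £182.20. OOP to date £1,454.20.

£182.20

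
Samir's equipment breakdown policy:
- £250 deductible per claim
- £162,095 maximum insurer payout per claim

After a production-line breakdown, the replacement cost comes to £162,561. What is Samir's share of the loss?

Less the £250 deductible: £162,561 − £250 = £162,311.
The £162,095 per-incident cap binds; insurer pays £162,095.
Business owner's share is the uncovered remainder: £162,561 − £162,095 = £466.

£466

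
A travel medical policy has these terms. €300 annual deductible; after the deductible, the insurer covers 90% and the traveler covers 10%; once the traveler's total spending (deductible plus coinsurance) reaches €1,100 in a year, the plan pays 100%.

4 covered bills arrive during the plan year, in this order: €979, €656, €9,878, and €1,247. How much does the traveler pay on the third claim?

Claim 1 — €979: €300 to deductible, leaving €679; 10% of €679 = €67.90. Traveler pays €367.90; OOP now €367.90.
Claim 2 — €656: 10% coinsurance on €656 = €65.60. Traveler owes €65.60 (running OOP €433.50).
Claim 3 — €9,878: deductible met; 10% of €9,878 = €987.80. That would push OOP to €1,421.30, over the €1,100 cap, so traveler pays €1,100 − €433.50 = €666.50.

€666.50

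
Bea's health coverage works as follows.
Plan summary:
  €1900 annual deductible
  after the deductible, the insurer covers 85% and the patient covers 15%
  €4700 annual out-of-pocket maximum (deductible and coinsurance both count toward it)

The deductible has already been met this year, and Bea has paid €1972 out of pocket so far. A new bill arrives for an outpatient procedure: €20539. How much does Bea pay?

€2728

With the deductible met, the entire €20539 is subject to coinsurance.
Patient's 15% share of €20539 is €3080.85.
Year-to-date out-of-pocket would reach €1972 + €3080.85 = €5052.85, above the €4700 maximum, so the patient pays only €4700 − €1972 = €2728.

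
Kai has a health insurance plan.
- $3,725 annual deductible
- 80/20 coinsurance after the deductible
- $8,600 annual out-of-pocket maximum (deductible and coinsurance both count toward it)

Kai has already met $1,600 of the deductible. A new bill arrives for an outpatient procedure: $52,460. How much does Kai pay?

$7,000

Remaining deductible: $3,725 − $1,600 = $2,125.
That leaves $52,460 − $2,125 = $50,335 for coinsurance.
20% of $50,335 = $10,067 falls to the patient.
That puts the patient's cost at $2,125 + $10,067 = $12,192 before any cap.
That would bring total out-of-pocket to $13,792, past the $8,600 cap. The patient is capped at $8,600 − $1,600 = $7,000 on this claim.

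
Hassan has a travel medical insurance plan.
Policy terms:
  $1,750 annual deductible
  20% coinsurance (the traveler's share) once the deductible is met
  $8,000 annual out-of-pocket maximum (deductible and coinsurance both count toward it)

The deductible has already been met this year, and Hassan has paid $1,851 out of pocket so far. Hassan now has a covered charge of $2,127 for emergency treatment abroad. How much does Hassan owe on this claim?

With the deductible met, the entire $2,127 is subject to coinsurance.
Traveler's 20% share of $2,127 is $425.40.
Cumulative spending $1,851 + $425.40 = $2,276.40 stays under the $8,000 maximum.

$425.40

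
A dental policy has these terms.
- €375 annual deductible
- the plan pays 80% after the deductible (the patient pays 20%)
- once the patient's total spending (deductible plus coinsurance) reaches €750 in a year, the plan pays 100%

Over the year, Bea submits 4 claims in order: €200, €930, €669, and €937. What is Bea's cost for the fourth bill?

Claim 1 (€200): all of it applies to the deductible. Patient owes €200 (running OOP €200).
Claim 2 (€930): €175 finishes the deductible; €755 goes to coinsurance; patient's 20% is €151. Patient owes €326 (running OOP €526).
Claim 3 (€669): 20% coinsurance on €669 = €133.80. Cost to patient: €133.80. OOP to date €659.80.
Claim 4 (€937): deductible already satisfied, so patient's share is 20% × €937 = €187.40. OOP would hit €847.20 > €750, so the cap limits the patient to €750 − €659.80 = €90.20.

€90.20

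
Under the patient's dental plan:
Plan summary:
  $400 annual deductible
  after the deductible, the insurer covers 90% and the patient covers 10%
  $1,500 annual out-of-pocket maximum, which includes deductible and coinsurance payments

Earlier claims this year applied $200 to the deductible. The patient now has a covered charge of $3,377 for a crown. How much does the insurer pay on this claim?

$2,859.30

Deductible still to meet: $400 − $200 = $200.
That leaves $3,377 − $200 = $3,177 for coinsurance.
Patient's 10% share of $3,177 is $317.70.
That puts the patient's cost at $200 + $317.70 = $517.70 before any cap.
Cumulative spending $200 + $517.70 = $717.70 stays under the $1,500 maximum.
The plan picks up $3,377 − $517.70 = $2,859.30.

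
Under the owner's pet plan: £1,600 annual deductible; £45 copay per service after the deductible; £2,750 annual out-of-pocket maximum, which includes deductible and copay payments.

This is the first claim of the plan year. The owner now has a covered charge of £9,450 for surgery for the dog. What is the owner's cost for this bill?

The full £1,600 deductible is still open; £1,600 of this bill applies to it.
After the £1,600 deductible portion, £9,450 − £1,600 = £7,850 is subject to the copay.
Copay on this service: £45.
That puts the owner's cost at £1,600 + £45 = £1,645 before any cap.
Cumulative spending £0 + £1,645 = £1,645 stays under the £2,750 maximum.

£1,645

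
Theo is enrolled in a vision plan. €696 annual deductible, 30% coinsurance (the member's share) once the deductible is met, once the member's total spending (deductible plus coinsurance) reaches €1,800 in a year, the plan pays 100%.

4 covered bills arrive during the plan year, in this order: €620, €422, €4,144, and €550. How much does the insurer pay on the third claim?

#1 (€620): entire amount goes to the deductible. Member pays €620; OOP now €620. Plan pays €620 − €620 = €0.
#2 (€422): €76 to deductible, leaving €346; member's 30% is €103.80. Cost to member: €179.80. OOP to date €799.80. Plan pays €422 − €179.80 = €242.20.
#3 (€4,144): deductible already satisfied, so member's share is 30% × €4,144 = €1,243.20. OOP would hit €2,043 > €1,800, so the cap limits the member to €1,800 − €799.80 = €1,000.20. Insurer: €4,144 − €1,000.20 = €3,143.80.

€3,143.80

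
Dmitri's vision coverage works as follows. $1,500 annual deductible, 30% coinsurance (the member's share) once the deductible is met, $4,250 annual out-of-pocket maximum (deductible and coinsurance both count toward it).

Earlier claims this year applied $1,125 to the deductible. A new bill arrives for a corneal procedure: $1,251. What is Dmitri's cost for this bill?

$637.80

Remaining deductible: $1,500 − $1,125 = $375.
After the $375 deductible portion, $1,251 − $375 = $876 is subject to coinsurance.
30% of $876 = $262.80 falls to the member.
Member responsibility before any cap: $375 + $262.80 = $637.80.
Total out-of-pocket so far would be $1,125 + $637.80 = $1,762.80, below the $4,250 cap — no reduction.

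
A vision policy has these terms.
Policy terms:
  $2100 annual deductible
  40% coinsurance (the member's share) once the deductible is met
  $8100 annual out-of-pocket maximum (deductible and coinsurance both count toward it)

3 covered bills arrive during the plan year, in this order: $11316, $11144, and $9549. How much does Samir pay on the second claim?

#1 ($11316): deductible takes $2100, $9216 remains; member's 40% is $3686.40. Cost to member: $5786.40. OOP to date $5786.40.
#2 ($11144): 40% coinsurance on $11144 = $4457.60. OOP would hit $10244 > $8100, so the cap limits the member to $8100 − $5786.40 = $2313.60.

$2313.60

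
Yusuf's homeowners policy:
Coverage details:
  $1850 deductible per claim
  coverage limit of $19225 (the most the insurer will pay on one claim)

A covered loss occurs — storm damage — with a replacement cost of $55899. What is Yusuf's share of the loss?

Subtract the deductible: $55899 − $1850 = $54049.
Since $54049 > $19225, the payout is capped at $19225.
Out of pocket: $55899 − $19225 = $36674.

$36674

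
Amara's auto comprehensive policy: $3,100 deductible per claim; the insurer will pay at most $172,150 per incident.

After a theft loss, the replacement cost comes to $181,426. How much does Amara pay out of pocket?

$9,276

Subtract the deductible: $181,426 − $3,100 = $178,326.
$178,326 exceeds the $172,150 limit, so the insurer pays the limit: $172,150.
Out of pocket: $181,426 − $172,150 = $9,276.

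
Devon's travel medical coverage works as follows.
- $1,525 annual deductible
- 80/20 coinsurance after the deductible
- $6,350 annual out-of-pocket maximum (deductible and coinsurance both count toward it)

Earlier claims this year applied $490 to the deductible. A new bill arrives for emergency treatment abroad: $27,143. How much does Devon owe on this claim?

Deductible still to meet: $1,525 − $490 = $1,035.
That leaves $27,143 − $1,035 = $26,108 for coinsurance.
20% of $26,108 = $5,221.60 falls to the traveler.
So the traveler owes $1,035 + $5,221.60 = $6,256.60 before any cap.
Adding $6,256.60 to the $490 already spent would give $6,746.60, which exceeds the $6,350 cap; the traveler pays just $6,350 − $490 = $5,860.

$5,860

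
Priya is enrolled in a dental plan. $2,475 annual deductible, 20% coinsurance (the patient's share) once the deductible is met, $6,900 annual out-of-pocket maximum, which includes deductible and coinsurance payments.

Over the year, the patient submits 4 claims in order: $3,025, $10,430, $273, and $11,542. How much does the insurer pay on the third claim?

Bill 1, $3,025: $2,475 finishes the deductible; $550 goes to coinsurance; 20% of $550 = $110. Cost to patient: $2,585. OOP to date $2,585. Insurer: $3,025 − $2,585 = $440.
Bill 2, $10,430: deductible met; 20% of $10,430 = $2,086. Cost to patient: $2,086. OOP to date $4,671. Insurer: $10,430 − $2,086 = $8,344.
Bill 3, $273: 20% coinsurance on $273 = $54.60. Patient owes $54.60 (running OOP $4,725.60). Plan pays $273 − $54.60 = $218.40.

$218.40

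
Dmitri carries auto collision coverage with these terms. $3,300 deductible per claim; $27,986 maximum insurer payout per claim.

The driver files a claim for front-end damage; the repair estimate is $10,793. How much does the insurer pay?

Less the $3,300 deductible: $10,793 − $3,300 = $7,493.
$7,493 ≤ $27,986, so the limit doesn't bind; insurer pays $7,493.

$7,493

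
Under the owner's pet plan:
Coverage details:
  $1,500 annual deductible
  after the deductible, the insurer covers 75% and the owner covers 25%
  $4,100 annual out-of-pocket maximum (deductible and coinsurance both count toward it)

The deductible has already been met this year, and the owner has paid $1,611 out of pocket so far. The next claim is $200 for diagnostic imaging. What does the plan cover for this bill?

$150

With the deductible met, the entire $200 is subject to coinsurance.
25% of $200 = $50 falls to the owner.
Total out-of-pocket so far would be $1,611 + $50 = $1,661, below the $4,100 cap — no reduction.
The plan picks up $200 − $50 = $150.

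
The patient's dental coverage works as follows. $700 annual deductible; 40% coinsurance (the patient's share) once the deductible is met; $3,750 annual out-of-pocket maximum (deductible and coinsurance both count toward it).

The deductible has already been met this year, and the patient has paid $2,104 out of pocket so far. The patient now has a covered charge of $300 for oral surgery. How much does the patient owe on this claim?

With the deductible met, the entire $300 is subject to coinsurance.
Patient's 40% share of $300 is $120.
Total out-of-pocket so far would be $2,104 + $120 = $2,224, below the $3,750 cap — no reduction.

$120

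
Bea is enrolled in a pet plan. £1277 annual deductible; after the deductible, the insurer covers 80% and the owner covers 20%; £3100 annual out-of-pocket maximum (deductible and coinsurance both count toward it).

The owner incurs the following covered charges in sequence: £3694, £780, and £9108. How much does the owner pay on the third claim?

£1183.60

Claim 1 — £3694: £1277 finishes the deductible; £2417 goes to coinsurance; coinsurance £2417 × 20% = £483.40. Owner pays £1760.40; OOP now £1760.40.
Claim 2 — £780: deductible met; 20% of £780 = £156. Cost to owner: £156. OOP to date £1916.40.
Claim 3 — £9108: deductible already satisfied, so owner's share is 20% × £9108 = £1821.60. That would push OOP to £3738, over the £3100 cap, so owner pays £3100 − £1916.40 = £1183.60.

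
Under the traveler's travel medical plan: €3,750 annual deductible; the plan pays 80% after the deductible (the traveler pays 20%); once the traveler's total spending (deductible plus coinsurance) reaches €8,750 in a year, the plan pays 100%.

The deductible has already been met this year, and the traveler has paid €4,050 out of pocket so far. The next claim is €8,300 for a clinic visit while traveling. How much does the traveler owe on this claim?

With the deductible met, the entire €8,300 is subject to coinsurance.
Traveler's 20% share of €8,300 is €1,660.
Year-to-date out-of-pocket becomes €4,050 + €1,660 = €5,710, still under the €8,750 maximum, so no cap applies.

€1,660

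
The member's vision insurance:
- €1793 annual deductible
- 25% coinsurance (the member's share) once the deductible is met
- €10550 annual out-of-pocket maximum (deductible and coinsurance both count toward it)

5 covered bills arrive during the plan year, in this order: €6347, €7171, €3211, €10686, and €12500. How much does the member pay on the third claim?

€802.75

Claim 1 (€6347): deductible takes €1793, €4554 remains; coinsurance €4554 × 25% = €1138.50. Member pays €2931.50; OOP now €2931.50.
Claim 2 (€7171): deductible met; 25% of €7171 = €1792.75. Member owes €1792.75 (running OOP €4724.25).
Claim 3 (€3211): deductible already satisfied, so member's share is 25% × €3211 = €802.75. Cost to member: €802.75. OOP to date €5527.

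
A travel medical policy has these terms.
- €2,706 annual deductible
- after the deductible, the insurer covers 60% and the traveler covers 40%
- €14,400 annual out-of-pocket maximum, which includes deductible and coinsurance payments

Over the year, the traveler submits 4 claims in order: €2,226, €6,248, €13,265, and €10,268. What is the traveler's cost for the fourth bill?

€4,080.80

#1 (€2,226): entire amount goes to the deductible. Traveler pays €2,226; OOP now €2,226.
#2 (€6,248): deductible takes €480, €5,768 remains; 40% of €5,768 = €2,307.20. Traveler owes €2,787.20 (running OOP €5,013.20).
#3 (€13,265): 40% coinsurance on €13,265 = €5,306. Traveler owes €5,306 (running OOP €10,319.20).
#4 (€10,268): deductible met; 40% of €10,268 = €4,107.20. Adding that to €10,319.20 gives €14,426.40, past the €14,400 cap; traveler pays only €14,400 − €10,319.20 = €4,080.80.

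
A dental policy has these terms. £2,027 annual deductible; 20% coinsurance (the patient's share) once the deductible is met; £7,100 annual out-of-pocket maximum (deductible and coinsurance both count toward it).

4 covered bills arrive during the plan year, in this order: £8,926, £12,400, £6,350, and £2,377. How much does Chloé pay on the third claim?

Claim 1 — £8,926: deductible takes £2,027, £6,899 remains; patient's 20% is £1,379.80. Cost to patient: £3,406.80. OOP to date £3,406.80.
Claim 2 — £12,400: deductible met; 20% of £12,400 = £2,480. Cost to patient: £2,480. OOP to date £5,886.80.
Claim 3 — £6,350: deductible met; 20% of £6,350 = £1,270. Adding that to £5,886.80 gives £7,156.80, past the £7,100 cap; patient pays only £7,100 − £5,886.80 = £1,213.20.

£1,213.20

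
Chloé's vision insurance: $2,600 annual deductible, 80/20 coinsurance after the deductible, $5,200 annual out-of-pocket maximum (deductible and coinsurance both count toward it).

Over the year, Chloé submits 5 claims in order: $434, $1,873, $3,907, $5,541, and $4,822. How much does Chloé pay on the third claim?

$1,015.80

Bill 1, $434: all of it applies to the deductible. Cost to member: $434. OOP to date $434.
Bill 2, $1,873: entire amount goes to the deductible. Member pays $1,873; OOP now $2,307.
Bill 3, $3,907: $293 finishes the deductible; $3,614 goes to coinsurance; 20% of $3,614 = $722.80. Member pays $1,015.80; OOP now $3,322.80.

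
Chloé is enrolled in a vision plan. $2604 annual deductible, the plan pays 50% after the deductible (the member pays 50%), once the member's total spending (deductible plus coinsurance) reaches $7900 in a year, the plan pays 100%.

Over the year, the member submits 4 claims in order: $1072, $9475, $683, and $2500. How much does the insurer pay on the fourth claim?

Claim 1 ($1072): entire amount goes to the deductible. Cost to member: $1072. OOP to date $1072. Plan pays $1072 − $1072 = $0.
Claim 2 ($9475): $1532 to deductible, leaving $7943; 50% of $7943 = $3971.50. Member owes $5503.50 (running OOP $6575.50). Plan pays $9475 − $5503.50 = $3971.50.
Claim 3 ($683): deductible already satisfied, so member's share is 50% × $683 = $341.50. Member pays $341.50; OOP now $6917. Plan pays $683 − $341.50 = $341.50.
Claim 4 ($2500): deductible met; 50% of $2500 = $1250. Adding that to $6917 gives $8167, past the $7900 cap; member pays only $7900 − $6917 = $983. Plan pays $2500 − $983 = $1517.

$1517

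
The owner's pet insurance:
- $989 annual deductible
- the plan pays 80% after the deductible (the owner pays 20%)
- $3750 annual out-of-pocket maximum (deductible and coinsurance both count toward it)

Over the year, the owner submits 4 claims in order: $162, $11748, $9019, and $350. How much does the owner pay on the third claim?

Claim 1 ($162): all of it applies to the deductible. Cost to owner: $162. OOP to date $162.
Claim 2 ($11748): $827 to deductible, leaving $10921; 20% of $10921 = $2184.20. Owner owes $3011.20 (running OOP $3173.20).
Claim 3 ($9019): 20% coinsurance on $9019 = $1803.80. That would push OOP to $4977, over the $3750 cap, so owner pays $3750 − $3173.20 = $576.80.

$576.80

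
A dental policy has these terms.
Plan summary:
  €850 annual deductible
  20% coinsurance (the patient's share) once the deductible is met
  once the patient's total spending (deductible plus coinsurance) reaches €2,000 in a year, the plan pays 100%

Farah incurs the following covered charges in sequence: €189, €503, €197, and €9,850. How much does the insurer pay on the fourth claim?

€8,707.80

Claim 1 — €189: entire amount goes to the deductible. Patient owes €189 (running OOP €189). Plan pays €189 − €189 = €0.
Claim 2 — €503: entire amount goes to the deductible. Patient owes €503 (running OOP €692). Insurer: €503 − €503 = €0.
Claim 3 — €197: deductible takes €158, €39 remains; coinsurance €39 × 20% = €7.80. Patient pays €165.80; OOP now €857.80. Insurer: €197 − €165.80 = €31.20.
Claim 4 — €9,850: deductible already satisfied, so patient's share is 20% × €9,850 = €1,970. Adding that to €857.80 gives €2,827.80, past the €2,000 cap; patient pays only €2,000 − €857.80 = €1,142.20. Insurer: €9,850 − €1,142.20 = €8,707.80.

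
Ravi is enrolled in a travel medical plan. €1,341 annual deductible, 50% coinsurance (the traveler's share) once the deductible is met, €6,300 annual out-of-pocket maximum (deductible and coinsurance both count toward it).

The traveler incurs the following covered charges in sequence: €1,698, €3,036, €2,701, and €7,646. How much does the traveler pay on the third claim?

Bill 1, €1,698: €1,341 finishes the deductible; €357 goes to coinsurance; coinsurance €357 × 50% = €178.50. Traveler owes €1,519.50 (running OOP €1,519.50).
Bill 2, €3,036: deductible already satisfied, so traveler's share is 50% × €3,036 = €1,518. Traveler pays €1,518; OOP now €3,037.50.
Bill 3, €2,701: deductible met; 50% of €2,701 = €1,350.50. Cost to traveler: €1,350.50. OOP to date €4,388.

€1,350.50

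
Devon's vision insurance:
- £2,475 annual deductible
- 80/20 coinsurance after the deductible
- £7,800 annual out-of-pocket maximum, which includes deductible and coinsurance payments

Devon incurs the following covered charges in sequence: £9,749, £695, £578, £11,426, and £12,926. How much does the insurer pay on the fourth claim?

Claim 1 — £9,749: £2,475 to deductible, leaving £7,274; coinsurance £7,274 × 20% = £1,454.80. Member pays £3,929.80; OOP now £3,929.80. Insurer: £9,749 − £3,929.80 = £5,819.20.
Claim 2 — £695: 20% coinsurance on £695 = £139. Member owes £139 (running OOP £4,068.80). Plan pays £695 − £139 = £556.
Claim 3 — £578: deductible already satisfied, so member's share is 20% × £578 = £115.60. Cost to member: £115.60. OOP to date £4,184.40. Plan pays £578 − £115.60 = £462.40.
Claim 4 — £11,426: deductible already satisfied, so member's share is 20% × £11,426 = £2,285.20. Cost to member: £2,285.20. OOP to date £6,469.60. Insurer: £11,426 − £2,285.20 = £9,140.80.

£9,140.80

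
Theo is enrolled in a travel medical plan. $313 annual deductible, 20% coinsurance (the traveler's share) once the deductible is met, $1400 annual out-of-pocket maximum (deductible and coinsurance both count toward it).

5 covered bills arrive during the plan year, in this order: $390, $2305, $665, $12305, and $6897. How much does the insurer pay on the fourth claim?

$11827.40

Claim 1 — $390: $313 finishes the deductible; $77 goes to coinsurance; traveler's 20% is $15.40. Traveler owes $328.40 (running OOP $328.40). Insurer: $390 − $328.40 = $61.60.
Claim 2 — $2305: 20% coinsurance on $2305 = $461. Traveler pays $461; OOP now $789.40. Insurer: $2305 − $461 = $1844.
Claim 3 — $665: deductible met; 20% of $665 = $133. Traveler owes $133 (running OOP $922.40). Insurer: $665 − $133 = $532.
Claim 4 — $12305: deductible met; 20% of $12305 = $2461. That would push OOP to $3383.40, over the $1400 cap, so traveler pays $1400 − $922.40 = $477.60. Insurer: $12305 − $477.60 = $11827.40.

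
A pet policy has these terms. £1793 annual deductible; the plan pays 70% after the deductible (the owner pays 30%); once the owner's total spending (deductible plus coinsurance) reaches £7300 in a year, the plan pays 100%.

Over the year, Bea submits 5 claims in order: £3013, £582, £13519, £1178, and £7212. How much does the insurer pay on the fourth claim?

£824.60

Claim 1 (£3013): deductible takes £1793, £1220 remains; owner's 30% is £366. Owner pays £2159; OOP now £2159. Plan pays £3013 − £2159 = £854.
Claim 2 (£582): deductible met; 30% of £582 = £174.60. Owner owes £174.60 (running OOP £2333.60). Plan pays £582 − £174.60 = £407.40.
Claim 3 (£13519): deductible met; 30% of £13519 = £4055.70. Owner owes £4055.70 (running OOP £6389.30). Plan pays £13519 − £4055.70 = £9463.30.
Claim 4 (£1178): 30% coinsurance on £1178 = £353.40. Owner owes £353.40 (running OOP £6742.70). Insurer: £1178 − £353.40 = £824.60.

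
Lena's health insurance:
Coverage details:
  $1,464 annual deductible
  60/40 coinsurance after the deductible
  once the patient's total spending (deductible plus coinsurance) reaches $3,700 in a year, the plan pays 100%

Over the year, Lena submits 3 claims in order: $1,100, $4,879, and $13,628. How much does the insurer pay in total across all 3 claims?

#1 ($1,100): fully absorbed by the deductible. Patient owes $1,100 (running OOP $1,100). Plan pays $1,100 − $1,100 = $0.
#2 ($4,879): $364 to deductible, leaving $4,515; 40% of $4,515 = $1,806. Patient owes $2,170 (running OOP $3,270). Plan pays $4,879 − $2,170 = $2,709.
#3 ($13,628): deductible met; 40% of $13,628 = $5,451.20. Adding that to $3,270 gives $8,721.20, past the $3,700 cap; patient pays only $3,700 − $3,270 = $430. Plan pays $13,628 − $430 = $13,198.
Insurer total: $0 + $2,709 + $13,198 = $15,907.

$15,907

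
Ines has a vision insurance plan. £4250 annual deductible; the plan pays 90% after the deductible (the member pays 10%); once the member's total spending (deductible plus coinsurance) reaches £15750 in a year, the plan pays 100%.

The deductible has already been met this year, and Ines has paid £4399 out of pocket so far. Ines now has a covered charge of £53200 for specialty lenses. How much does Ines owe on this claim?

The deductible is already satisfied, so the full bill goes to coinsurance.
10% of £53200 = £5320 falls to the member.
Total out-of-pocket so far would be £4399 + £5320 = £9719, below the £15750 cap — no reduction.

£5320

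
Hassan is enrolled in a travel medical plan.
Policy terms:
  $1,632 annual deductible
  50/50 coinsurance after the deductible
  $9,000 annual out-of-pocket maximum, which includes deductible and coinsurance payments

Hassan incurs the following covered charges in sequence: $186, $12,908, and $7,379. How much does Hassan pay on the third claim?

$1,637

#1 ($186): entire amount goes to the deductible. Traveler pays $186; OOP now $186.
#2 ($12,908): $1,446 finishes the deductible; $11,462 goes to coinsurance; coinsurance $11,462 × 50% = $5,731. Traveler pays $7,177; OOP now $7,363.
#3 ($7,379): deductible already satisfied, so traveler's share is 50% × $7,379 = $3,689.50. OOP would hit $11,052.50 > $9,000, so the cap limits the traveler to $9,000 − $7,363 = $1,637.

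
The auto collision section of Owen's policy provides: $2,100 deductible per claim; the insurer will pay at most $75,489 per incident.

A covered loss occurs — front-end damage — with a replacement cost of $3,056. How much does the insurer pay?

Subtract the deductible: $3,056 − $2,100 = $956.
That's under the $75,489 cap, so the insurer reimburses the full $956.

$956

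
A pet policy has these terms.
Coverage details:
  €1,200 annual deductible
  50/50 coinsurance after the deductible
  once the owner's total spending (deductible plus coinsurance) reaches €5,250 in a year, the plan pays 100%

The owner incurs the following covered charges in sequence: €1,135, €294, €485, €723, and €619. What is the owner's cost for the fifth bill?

€309.50

Claim 1 — €1,135: fully absorbed by the deductible. Owner pays €1,135; OOP now €1,135.
Claim 2 — €294: deductible takes €65, €229 remains; coinsurance €229 × 50% = €114.50. Owner owes €179.50 (running OOP €1,314.50).
Claim 3 — €485: deductible met; 50% of €485 = €242.50. Owner pays €242.50; OOP now €1,557.
Claim 4 — €723: deductible already satisfied, so owner's share is 50% × €723 = €361.50. Owner pays €361.50; OOP now €1,918.50.
Claim 5 — €619: deductible met; 50% of €619 = €309.50. Cost to owner: €309.50. OOP to date €2,228.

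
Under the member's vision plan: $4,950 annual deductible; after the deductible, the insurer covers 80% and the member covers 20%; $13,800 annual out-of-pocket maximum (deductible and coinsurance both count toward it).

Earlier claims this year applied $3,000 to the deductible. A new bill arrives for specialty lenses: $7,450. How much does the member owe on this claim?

$3,050

Remaining deductible: $4,950 − $3,000 = $1,950.
The remaining $5,500 (= $7,450 − $1,950) moves to coinsurance.
Coinsurance: $5,500 × 20% = $1,100.
That puts the member's cost at $1,950 + $1,100 = $3,050 before any cap.
Total out-of-pocket so far would be $3,000 + $3,050 = $6,050, below the $13,800 cap — no reduction.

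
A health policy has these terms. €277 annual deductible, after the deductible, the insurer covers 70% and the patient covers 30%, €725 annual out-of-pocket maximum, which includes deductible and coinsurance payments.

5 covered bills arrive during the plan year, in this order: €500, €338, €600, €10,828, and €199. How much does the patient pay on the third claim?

€180

#1 (€500): €277 to deductible, leaving €223; patient's 30% is €66.90. Patient pays €343.90; OOP now €343.90.
#2 (€338): deductible already satisfied, so patient's share is 30% × €338 = €101.40. Patient owes €101.40 (running OOP €445.30).
#3 (€600): deductible met; 30% of €600 = €180. Patient owes €180 (running OOP €625.30).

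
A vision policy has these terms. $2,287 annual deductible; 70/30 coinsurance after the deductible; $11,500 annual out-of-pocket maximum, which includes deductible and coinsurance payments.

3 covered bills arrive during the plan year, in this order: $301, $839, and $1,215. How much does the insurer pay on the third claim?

#1 ($301): entire amount goes to the deductible. Member pays $301; OOP now $301. Plan pays $301 − $301 = $0.
#2 ($839): all of it applies to the deductible. Member owes $839 (running OOP $1,140). Plan pays $839 − $839 = $0.
#3 ($1,215): $1,147 finishes the deductible; $68 goes to coinsurance; member's 30% is $20.40. Cost to member: $1,167.40. OOP to date $2,307.40. Insurer: $1,215 − $1,167.40 = $47.60.

$47.60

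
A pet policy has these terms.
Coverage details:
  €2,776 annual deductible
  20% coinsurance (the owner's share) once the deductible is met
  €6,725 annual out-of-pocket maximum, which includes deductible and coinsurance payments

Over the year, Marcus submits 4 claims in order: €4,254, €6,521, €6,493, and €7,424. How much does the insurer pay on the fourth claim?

#1 (€4,254): €2,776 to deductible, leaving €1,478; coinsurance €1,478 × 20% = €295.60. Owner pays €3,071.60; OOP now €3,071.60. Insurer: €4,254 − €3,071.60 = €1,182.40.
#2 (€6,521): deductible already satisfied, so owner's share is 20% × €6,521 = €1,304.20. Owner owes €1,304.20 (running OOP €4,375.80). Insurer: €6,521 − €1,304.20 = €5,216.80.
#3 (€6,493): 20% coinsurance on €6,493 = €1,298.60. Cost to owner: €1,298.60. OOP to date €5,674.40. Insurer: €6,493 − €1,298.60 = €5,194.40.
#4 (€7,424): deductible already satisfied, so owner's share is 20% × €7,424 = €1,484.80. That would push OOP to €7,159.20, over the €6,725 cap, so owner pays €6,725 − €5,674.40 = €1,050.60. Plan pays €7,424 − €1,050.60 = €6,373.40.

€6,373.40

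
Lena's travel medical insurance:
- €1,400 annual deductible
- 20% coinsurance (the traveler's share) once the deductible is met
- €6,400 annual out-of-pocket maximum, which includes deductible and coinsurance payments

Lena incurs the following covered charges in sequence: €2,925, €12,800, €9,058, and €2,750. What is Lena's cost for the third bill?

Bill 1, €2,925: €1,400 to deductible, leaving €1,525; traveler's 20% is €305. Traveler owes €1,705 (running OOP €1,705).
Bill 2, €12,800: deductible already satisfied, so traveler's share is 20% × €12,800 = €2,560. Traveler owes €2,560 (running OOP €4,265).
Bill 3, €9,058: deductible already satisfied, so traveler's share is 20% × €9,058 = €1,811.60. Traveler pays €1,811.60; OOP now €6,076.60.

€1,811.60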